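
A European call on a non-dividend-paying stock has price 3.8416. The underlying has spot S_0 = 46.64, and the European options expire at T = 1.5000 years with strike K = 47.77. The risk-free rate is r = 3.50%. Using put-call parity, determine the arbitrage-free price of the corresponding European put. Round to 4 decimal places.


Put-call parity: C - P = S_0 * exp(-qT) - K * exp(-rT).
S_0 * exp(-qT) = 46.6400 * 1.00000000 = 46.64000000
K * exp(-rT) = 47.7700 * 0.94885432 = 45.32677092
P = C - S*exp(-qT) + K*exp(-rT)
P = 3.8416 - 46.64000000 + 45.32677092 = 2.5284

Answer: Put price = 2.5284


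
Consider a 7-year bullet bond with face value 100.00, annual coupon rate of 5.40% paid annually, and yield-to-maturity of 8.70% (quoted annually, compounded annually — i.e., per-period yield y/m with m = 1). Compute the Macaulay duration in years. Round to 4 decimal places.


Answer: Macaulay duration = 5.9009 years

Derivation:
Coupon per period c = face * coupon_rate / m = 5.400000
Periods per year m = 1; per-period yield y/m = 0.087000
Number of cashflows N = 7
Cashflows (t years, CF_t, discount factor 1/(1+y/m)^(m*t), PV):
  t = 1.0000: CF_t = 5.400000, DF = 0.919963, PV = 4.967801
  t = 2.0000: CF_t = 5.400000, DF = 0.846332, PV = 4.570194
  t = 3.0000: CF_t = 5.400000, DF = 0.778595, PV = 4.204411
  t = 4.0000: CF_t = 5.400000, DF = 0.716278, PV = 3.867903
  t = 5.0000: CF_t = 5.400000, DF = 0.658950, PV = 3.558329
  t = 6.0000: CF_t = 5.400000, DF = 0.606209, PV = 3.273531
  t = 7.0000: CF_t = 105.400000, DF = 0.557690, PV = 58.780571
Price P = sum_t PV_t = 83.222740
Macaulay numerator sum_t t * PV_t:
  t * PV_t at t = 1.0000: 4.967801
  t * PV_t at t = 2.0000: 9.140389
  t * PV_t at t = 3.0000: 12.613232
  t * PV_t at t = 4.0000: 15.471612
  t * PV_t at t = 5.0000: 17.791643
  t * PV_t at t = 6.0000: 19.641188
  t * PV_t at t = 7.0000: 411.463999
Macaulay duration D = (sum_t t * PV_t) / P = 491.089863 / 83.222740 = 5.900910


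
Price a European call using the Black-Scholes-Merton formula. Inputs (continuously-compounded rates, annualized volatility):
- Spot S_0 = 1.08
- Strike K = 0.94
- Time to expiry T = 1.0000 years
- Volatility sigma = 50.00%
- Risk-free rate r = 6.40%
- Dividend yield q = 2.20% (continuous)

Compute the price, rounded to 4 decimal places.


d1 = (ln(S/K) + (r - q + 0.5*sigma^2) * T) / (sigma * sqrt(T)) = 0.61167289
d2 = d1 - sigma * sqrt(T) = 0.11167289
exp(-rT) = 0.93800500; exp(-qT) = 0.97824024
C = S_0 * exp(-qT) * N(d1) - K * exp(-rT) * N(d2)
N(d1) = 0.72962290; N(d2) = 0.54445861
C = 1.0800 * 0.97824024 * 0.72962290 - 0.9400 * 0.93800500 * 0.54445861 = 0.2908

Answer: Price = 0.2908


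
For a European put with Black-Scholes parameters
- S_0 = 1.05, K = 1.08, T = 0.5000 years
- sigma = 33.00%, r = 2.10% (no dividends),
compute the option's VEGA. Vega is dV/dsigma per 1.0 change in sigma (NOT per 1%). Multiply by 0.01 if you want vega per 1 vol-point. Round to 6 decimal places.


Answer: Vega = 0.295951

Derivation:
d1 = 0.0409441526; d2 = -0.1924010852
phi(d1) = 0.3986080224; exp(-qT) = 1.0000000000; exp(-rT) = 0.9895549326
Vega = S * exp(-qT) * phi(d1) * sqrt(T) = 1.0500 * 1.0000000000 * 0.3986080224 * 0.7071067812 = 0.295951


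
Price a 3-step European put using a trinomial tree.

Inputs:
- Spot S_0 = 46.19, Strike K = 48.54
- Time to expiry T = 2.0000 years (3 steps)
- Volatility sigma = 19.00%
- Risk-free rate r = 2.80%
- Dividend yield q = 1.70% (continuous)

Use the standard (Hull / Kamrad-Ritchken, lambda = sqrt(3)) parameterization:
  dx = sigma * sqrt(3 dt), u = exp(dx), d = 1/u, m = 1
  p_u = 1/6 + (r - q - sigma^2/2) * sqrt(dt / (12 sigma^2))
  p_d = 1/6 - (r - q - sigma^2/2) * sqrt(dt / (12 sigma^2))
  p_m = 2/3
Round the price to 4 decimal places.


dt = T/N = 0.666667; dx = sigma*sqrt(3*dt) = 0.268701
u = exp(dx) = 1.308263; d = 1/u = 0.764372
p_u = 0.157921, p_m = 0.666667, p_d = 0.175412
Discount per step: exp(-r*dt) = 0.981506
Stock lattice S(k, j) with j the centered position index:
  k=0: S(0,+0) = 46.1900
  k=1: S(1,-1) = 35.3063; S(1,+0) = 46.1900; S(1,+1) = 60.4287
  k=2: S(2,-2) = 26.9872; S(2,-1) = 35.3063; S(2,+0) = 46.1900; S(2,+1) = 60.4287; S(2,+2) = 79.0566
  k=3: S(3,-3) = 20.6283; S(3,-2) = 26.9872; S(3,-1) = 35.3063; S(3,+0) = 46.1900; S(3,+1) = 60.4287; S(3,+2) = 79.0566; S(3,+3) = 103.4269
Terminal payoffs V(N, j) = max(K - S_T, 0):
  V(3,-3) = 27.911748; V(3,-2) = 21.552814; V(3,-1) = 13.233653; V(3,+0) = 2.350000; V(3,+1) = 0.000000; V(3,+2) = 0.000000; V(3,+3) = 0.000000
Backward induction: V(k, j) = exp(-r*dt) * [p_u * V(k+1, j+1) + p_m * V(k+1, j) + p_d * V(k+1, j-1)]
  V(2,-2) = exp(-r*dt) * [p_u*13.233653 + p_m*21.552814 + p_d*27.911748] = 20.959561
  V(2,-1) = exp(-r*dt) * [p_u*2.350000 + p_m*13.233653 + p_d*21.552814] = 12.734243
  V(2,+0) = exp(-r*dt) * [p_u*0.000000 + p_m*2.350000 + p_d*13.233653] = 3.816111
  V(2,+1) = exp(-r*dt) * [p_u*0.000000 + p_m*0.000000 + p_d*2.350000] = 0.404596
  V(2,+2) = exp(-r*dt) * [p_u*0.000000 + p_m*0.000000 + p_d*0.000000] = 0.000000
  V(1,-1) = exp(-r*dt) * [p_u*3.816111 + p_m*12.734243 + p_d*20.959561] = 12.532569
  V(1,+0) = exp(-r*dt) * [p_u*0.404596 + p_m*3.816111 + p_d*12.734243] = 4.752173
  V(1,+1) = exp(-r*dt) * [p_u*0.000000 + p_m*0.404596 + p_d*3.816111] = 0.921756
  V(0,+0) = exp(-r*dt) * [p_u*0.921756 + p_m*4.752173 + p_d*12.532569] = 5.410111

Answer: Price = V(0,0) = 5.4101


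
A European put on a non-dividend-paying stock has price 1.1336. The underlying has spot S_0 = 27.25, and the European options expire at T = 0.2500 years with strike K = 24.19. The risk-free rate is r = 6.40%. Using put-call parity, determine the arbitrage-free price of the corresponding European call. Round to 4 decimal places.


Put-call parity: C - P = S_0 * exp(-qT) - K * exp(-rT).
S_0 * exp(-qT) = 27.2500 * 1.00000000 = 27.25000000
K * exp(-rT) = 24.1900 * 0.98412732 = 23.80603987
C = P + S*exp(-qT) - K*exp(-rT)
C = 1.1336 + 27.25000000 - 23.80603987 = 4.5776

Answer: Call price = 4.5776


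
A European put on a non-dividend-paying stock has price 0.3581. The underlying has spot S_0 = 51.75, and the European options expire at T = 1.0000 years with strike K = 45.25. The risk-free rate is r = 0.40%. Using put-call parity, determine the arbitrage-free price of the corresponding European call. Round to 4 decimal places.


Put-call parity: C - P = S_0 * exp(-qT) - K * exp(-rT).
S_0 * exp(-qT) = 51.7500 * 1.00000000 = 51.75000000
K * exp(-rT) = 45.2500 * 0.99600799 = 45.06936152
C = P + S*exp(-qT) - K*exp(-rT)
C = 0.3581 + 51.75000000 - 45.06936152 = 7.0387

Answer: Call price = 7.0387


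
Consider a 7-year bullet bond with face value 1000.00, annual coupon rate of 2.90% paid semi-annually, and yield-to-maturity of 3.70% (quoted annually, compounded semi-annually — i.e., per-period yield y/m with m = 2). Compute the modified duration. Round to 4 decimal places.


Answer: Modified duration = 6.2504

Derivation:
Coupon per period c = face * coupon_rate / m = 14.500000
Periods per year m = 2; per-period yield y/m = 0.018500
Number of cashflows N = 14
Cashflows (t years, CF_t, discount factor 1/(1+y/m)^(m*t), PV):
  t = 0.5000: CF_t = 14.500000, DF = 0.981836, PV = 14.236622
  t = 1.0000: CF_t = 14.500000, DF = 0.964002, PV = 13.978029
  t = 1.5000: CF_t = 14.500000, DF = 0.946492, PV = 13.724132
  t = 2.0000: CF_t = 14.500000, DF = 0.929300, PV = 13.474848
  t = 2.5000: CF_t = 14.500000, DF = 0.912420, PV = 13.230091
  t = 3.0000: CF_t = 14.500000, DF = 0.895847, PV = 12.989780
  t = 3.5000: CF_t = 14.500000, DF = 0.879575, PV = 12.753834
  t = 4.0000: CF_t = 14.500000, DF = 0.863598, PV = 12.522174
  t = 4.5000: CF_t = 14.500000, DF = 0.847912, PV = 12.294722
  t = 5.0000: CF_t = 14.500000, DF = 0.832510, PV = 12.071401
  t = 5.5000: CF_t = 14.500000, DF = 0.817389, PV = 11.852136
  t = 6.0000: CF_t = 14.500000, DF = 0.802542, PV = 11.636854
  t = 6.5000: CF_t = 14.500000, DF = 0.787964, PV = 11.425483
  t = 7.0000: CF_t = 1014.500000, DF = 0.773652, PV = 784.869738
Price P = sum_t PV_t = 951.059846
First compute Macaulay numerator sum_t t * PV_t:
  t * PV_t at t = 0.5000: 7.118311
  t * PV_t at t = 1.0000: 13.978029
  t * PV_t at t = 1.5000: 20.586199
  t * PV_t at t = 2.0000: 26.949696
  t * PV_t at t = 2.5000: 33.075228
  t * PV_t at t = 3.0000: 38.969341
  t * PV_t at t = 3.5000: 44.638420
  t * PV_t at t = 4.0000: 50.088696
  t * PV_t at t = 4.5000: 55.326248
  t * PV_t at t = 5.0000: 60.357004
  t * PV_t at t = 5.5000: 65.186749
  t * PV_t at t = 6.0000: 69.821127
  t * PV_t at t = 6.5000: 74.265640
  t * PV_t at t = 7.0000: 5494.088169
Macaulay duration D = 6054.448855 / 951.059846 = 6.366002
Modified duration = D / (1 + y/m) = 6.366002 / (1 + 0.018500) = 6.250370


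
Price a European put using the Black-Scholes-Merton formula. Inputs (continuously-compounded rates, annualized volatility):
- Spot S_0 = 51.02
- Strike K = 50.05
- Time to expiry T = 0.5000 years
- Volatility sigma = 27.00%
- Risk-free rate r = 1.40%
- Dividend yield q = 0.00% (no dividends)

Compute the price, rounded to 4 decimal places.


Answer: Price = 3.2062

Derivation:
d1 = (ln(S/K) + (r - q + 0.5*sigma^2) * T) / (sigma * sqrt(T)) = 0.23266540
d2 = d1 - sigma * sqrt(T) = 0.04174657
exp(-rT) = 0.99302444; exp(-qT) = 1.00000000
P = K * exp(-rT) * N(-d2) - S_0 * exp(-qT) * N(-d1)
N(-d1) = 0.40801062; N(-d2) = 0.48335036
P = 50.0500 * 0.99302444 * 0.48335036 - 51.0200 * 1.00000000 * 0.40801062 = 3.2062


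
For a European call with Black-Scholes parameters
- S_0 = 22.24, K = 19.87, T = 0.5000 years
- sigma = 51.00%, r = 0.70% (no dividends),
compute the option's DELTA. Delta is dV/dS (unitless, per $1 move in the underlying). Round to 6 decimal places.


d1 = 0.5024795423; d2 = 0.1418550839
phi(d1) = 0.3516280358; exp(-qT) = 1.0000000000; exp(-rT) = 0.9965061179
N(d1) = 0.6923348804
Delta = exp(-qT) * N(d1) = 1.0000000000 * 0.6923348804 = 0.692335

Answer: Delta = 0.692335


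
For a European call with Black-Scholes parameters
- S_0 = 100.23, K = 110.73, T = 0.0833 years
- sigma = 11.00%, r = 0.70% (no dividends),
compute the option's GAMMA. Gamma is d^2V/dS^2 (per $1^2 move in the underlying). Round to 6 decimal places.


Answer: Gamma = 0.001014

Derivation:
d1 = -3.1038322011; d2 = -3.1355801145
phi(d1) = 0.0032282157; exp(-qT) = 1.0000000000; exp(-rT) = 0.9994170700
Gamma = exp(-qT) * phi(d1) / (S * sigma * sqrt(T)) = 1.0000000000 * 0.0032282157 / (100.2300 * 0.1100 * 0.2886173938) = 0.001014


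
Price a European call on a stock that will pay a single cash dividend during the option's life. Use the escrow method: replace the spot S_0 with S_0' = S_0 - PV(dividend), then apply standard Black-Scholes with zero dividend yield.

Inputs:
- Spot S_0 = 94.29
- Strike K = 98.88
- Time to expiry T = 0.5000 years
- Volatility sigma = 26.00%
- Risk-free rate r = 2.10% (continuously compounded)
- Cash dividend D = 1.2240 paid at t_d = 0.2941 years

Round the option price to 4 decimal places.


PV(D) = D * exp(-r * t_d) = 1.2240 * 0.99384293 = 1.21646375
S_0' = S_0 - PV(D) = 94.2900 - 1.21646375 = 93.07353625
d1 = (ln(S_0'/K) + (r + sigma^2/2)*T) / (sigma*sqrt(T)) = -0.18013328
d2 = d1 - sigma*sqrt(T) = -0.36398104
exp(-rT) = 0.98955493
N(d1) = 0.42852397; N(d2) = 0.35793608
C = S_0' * N(d1) - K * exp(-rT) * N(d2) = 93.07353625 * 0.42852397 - 98.8800 * 0.98955493 * 0.35793608 = 4.8612

Answer: Price = 4.8612


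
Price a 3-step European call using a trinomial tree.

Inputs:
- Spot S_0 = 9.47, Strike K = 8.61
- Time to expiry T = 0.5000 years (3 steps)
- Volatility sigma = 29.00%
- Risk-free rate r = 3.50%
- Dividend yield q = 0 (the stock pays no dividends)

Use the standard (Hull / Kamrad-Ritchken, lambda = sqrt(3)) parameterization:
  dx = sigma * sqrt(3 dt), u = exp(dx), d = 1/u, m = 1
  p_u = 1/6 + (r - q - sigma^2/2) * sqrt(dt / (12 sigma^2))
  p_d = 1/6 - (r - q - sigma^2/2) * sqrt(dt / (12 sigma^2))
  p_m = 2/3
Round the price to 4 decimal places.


dt = T/N = 0.166667; dx = sigma*sqrt(3*dt) = 0.205061
u = exp(dx) = 1.227600; d = 1/u = 0.814598
p_u = 0.163802, p_m = 0.666667, p_d = 0.169532
Discount per step: exp(-r*dt) = 0.994184
Stock lattice S(k, j) with j the centered position index:
  k=0: S(0,+0) = 9.4700
  k=1: S(1,-1) = 7.7142; S(1,+0) = 9.4700; S(1,+1) = 11.6254
  k=2: S(2,-2) = 6.2840; S(2,-1) = 7.7142; S(2,+0) = 9.4700; S(2,+1) = 11.6254; S(2,+2) = 14.2713
  k=3: S(3,-3) = 5.1189; S(3,-2) = 6.2840; S(3,-1) = 7.7142; S(3,+0) = 9.4700; S(3,+1) = 11.6254; S(3,+2) = 14.2713; S(3,+3) = 17.5195
Terminal payoffs V(N, j) = max(S_T - K, 0):
  V(3,-3) = 0.000000; V(3,-2) = 0.000000; V(3,-1) = 0.000000; V(3,+0) = 0.860000; V(3,+1) = 3.015371; V(3,+2) = 5.661304; V(3,+3) = 8.909452
Backward induction: V(k, j) = exp(-r*dt) * [p_u * V(k+1, j+1) + p_m * V(k+1, j) + p_d * V(k+1, j-1)]
  V(2,-2) = exp(-r*dt) * [p_u*0.000000 + p_m*0.000000 + p_d*0.000000] = 0.000000
  V(2,-1) = exp(-r*dt) * [p_u*0.860000 + p_m*0.000000 + p_d*0.000000] = 0.140050
  V(2,+0) = exp(-r*dt) * [p_u*3.015371 + p_m*0.860000 + p_d*0.000000] = 1.061049
  V(2,+1) = exp(-r*dt) * [p_u*5.661304 + p_m*3.015371 + p_d*0.860000] = 3.065442
  V(2,+2) = exp(-r*dt) * [p_u*8.909452 + p_m*5.661304 + p_d*3.015371] = 5.711373
  V(1,-1) = exp(-r*dt) * [p_u*1.061049 + p_m*0.140050 + p_d*0.000000] = 0.265614
  V(1,+0) = exp(-r*dt) * [p_u*3.065442 + p_m*1.061049 + p_d*0.140050] = 1.226060
  V(1,+1) = exp(-r*dt) * [p_u*5.711373 + p_m*3.065442 + p_d*1.061049] = 3.140668
  V(0,+0) = exp(-r*dt) * [p_u*3.140668 + p_m*1.226060 + p_d*0.265614] = 1.368842

Answer: Price = V(0,0) = 1.3688


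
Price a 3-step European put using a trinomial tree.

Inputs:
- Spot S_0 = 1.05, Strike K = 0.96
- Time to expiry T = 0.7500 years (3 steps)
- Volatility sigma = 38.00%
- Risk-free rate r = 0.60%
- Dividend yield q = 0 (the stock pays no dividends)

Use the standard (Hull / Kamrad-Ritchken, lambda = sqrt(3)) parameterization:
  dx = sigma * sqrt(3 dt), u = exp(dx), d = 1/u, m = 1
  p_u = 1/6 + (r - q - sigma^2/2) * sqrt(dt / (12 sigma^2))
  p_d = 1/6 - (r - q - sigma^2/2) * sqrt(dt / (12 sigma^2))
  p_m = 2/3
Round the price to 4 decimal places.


Answer: Price = V(0,0) = 0.0897

Derivation:
dt = T/N = 0.250000; dx = sigma*sqrt(3*dt) = 0.329090
u = exp(dx) = 1.389702; d = 1/u = 0.719579
p_u = 0.141522, p_m = 0.666667, p_d = 0.191812
Discount per step: exp(-r*dt) = 0.998501
Stock lattice S(k, j) with j the centered position index:
  k=0: S(0,+0) = 1.0500
  k=1: S(1,-1) = 0.7556; S(1,+0) = 1.0500; S(1,+1) = 1.4592
  k=2: S(2,-2) = 0.5437; S(2,-1) = 0.7556; S(2,+0) = 1.0500; S(2,+1) = 1.4592; S(2,+2) = 2.0278
  k=3: S(3,-3) = 0.3912; S(3,-2) = 0.5437; S(3,-1) = 0.7556; S(3,+0) = 1.0500; S(3,+1) = 1.4592; S(3,+2) = 2.0278; S(3,+3) = 2.8181
Terminal payoffs V(N, j) = max(K - S_T, 0):
  V(3,-3) = 0.568777; V(3,-2) = 0.416317; V(3,-1) = 0.204443; V(3,+0) = 0.000000; V(3,+1) = 0.000000; V(3,+2) = 0.000000; V(3,+3) = 0.000000
Backward induction: V(k, j) = exp(-r*dt) * [p_u * V(k+1, j+1) + p_m * V(k+1, j) + p_d * V(k+1, j-1)]
  V(2,-2) = exp(-r*dt) * [p_u*0.204443 + p_m*0.416317 + p_d*0.568777] = 0.414953
  V(2,-1) = exp(-r*dt) * [p_u*0.000000 + p_m*0.204443 + p_d*0.416317] = 0.215826
  V(2,+0) = exp(-r*dt) * [p_u*0.000000 + p_m*0.000000 + p_d*0.204443] = 0.039156
  V(2,+1) = exp(-r*dt) * [p_u*0.000000 + p_m*0.000000 + p_d*0.000000] = 0.000000
  V(2,+2) = exp(-r*dt) * [p_u*0.000000 + p_m*0.000000 + p_d*0.000000] = 0.000000
  V(1,-1) = exp(-r*dt) * [p_u*0.039156 + p_m*0.215826 + p_d*0.414953] = 0.228675
  V(1,+0) = exp(-r*dt) * [p_u*0.000000 + p_m*0.039156 + p_d*0.215826] = 0.067401
  V(1,+1) = exp(-r*dt) * [p_u*0.000000 + p_m*0.000000 + p_d*0.039156] = 0.007499
  V(0,+0) = exp(-r*dt) * [p_u*0.007499 + p_m*0.067401 + p_d*0.228675] = 0.089723


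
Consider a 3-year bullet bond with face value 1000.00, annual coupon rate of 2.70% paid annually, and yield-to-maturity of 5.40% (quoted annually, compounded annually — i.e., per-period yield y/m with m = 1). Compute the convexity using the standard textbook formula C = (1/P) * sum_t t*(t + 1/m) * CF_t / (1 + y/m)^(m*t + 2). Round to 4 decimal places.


Answer: Convexity = 10.4116

Derivation:
Coupon per period c = face * coupon_rate / m = 27.000000
Periods per year m = 1; per-period yield y/m = 0.054000
Number of cashflows N = 3
Cashflows (t years, CF_t, discount factor 1/(1+y/m)^(m*t), PV):
  t = 1.0000: CF_t = 27.000000, DF = 0.948767, PV = 25.616698
  t = 2.0000: CF_t = 27.000000, DF = 0.900158, PV = 24.304268
  t = 3.0000: CF_t = 1027.000000, DF = 0.854040, PV = 877.098990
Price P = sum_t PV_t = 927.019956
Convexity numerator sum_t t*(t + 1/m) * CF_t / (1+y/m)^(m*t + 2):
  t = 1.0000: term = 46.118155
  t = 2.0000: term = 131.266097
  t = 3.0000: term = 9474.332786
Convexity = (1/P) * sum = 9651.717038 / 927.019956 = 10.411553


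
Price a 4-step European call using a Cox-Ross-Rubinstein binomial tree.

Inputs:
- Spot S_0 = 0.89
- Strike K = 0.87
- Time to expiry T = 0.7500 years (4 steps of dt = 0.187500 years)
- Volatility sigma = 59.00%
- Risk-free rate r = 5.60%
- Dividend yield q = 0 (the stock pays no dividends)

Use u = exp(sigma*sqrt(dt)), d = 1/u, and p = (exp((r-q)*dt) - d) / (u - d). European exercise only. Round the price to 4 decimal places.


Answer: Price = V(0,0) = 0.1960

Derivation:
dt = T/N = 0.187500
u = exp(sigma*sqrt(dt)) = 1.291078; d = 1/u = 0.774547
p = (exp((r-q)*dt) - d) / (u - d) = 0.456911
Discount per step: exp(-r*dt) = 0.989555
Stock lattice S(k, i) with i counting down-moves:
  k=0: S(0,0) = 0.8900
  k=1: S(1,0) = 1.1491; S(1,1) = 0.6893
  k=2: S(2,0) = 1.4835; S(2,1) = 0.8900; S(2,2) = 0.5339
  k=3: S(3,0) = 1.9153; S(3,1) = 1.1491; S(3,2) = 0.6893; S(3,3) = 0.4136
  k=4: S(4,0) = 2.4729; S(4,1) = 1.4835; S(4,2) = 0.8900; S(4,3) = 0.5339; S(4,4) = 0.3203
Terminal payoffs V(N, i) = max(S_T - K, 0):
  V(4,0) = 1.602862; V(4,1) = 0.613525; V(4,2) = 0.020000; V(4,3) = 0.000000; V(4,4) = 0.000000
Backward induction: V(k, i) = exp(-r*dt) * [p * V(k+1, i) + (1-p) * V(k+1, i+1)].
  V(3,0) = exp(-r*dt) * [p*1.602862 + (1-p)*0.613525] = 1.054434
  V(3,1) = exp(-r*dt) * [p*0.613525 + (1-p)*0.020000] = 0.288147
  V(3,2) = exp(-r*dt) * [p*0.020000 + (1-p)*0.000000] = 0.009043
  V(3,3) = exp(-r*dt) * [p*0.000000 + (1-p)*0.000000] = 0.000000
  V(2,0) = exp(-r*dt) * [p*1.054434 + (1-p)*0.288147] = 0.631605
  V(2,1) = exp(-r*dt) * [p*0.288147 + (1-p)*0.009043] = 0.135142
  V(2,2) = exp(-r*dt) * [p*0.009043 + (1-p)*0.000000] = 0.004089
  V(1,0) = exp(-r*dt) * [p*0.631605 + (1-p)*0.135142] = 0.358200
  V(1,1) = exp(-r*dt) * [p*0.135142 + (1-p)*0.004089] = 0.063300
  V(0,0) = exp(-r*dt) * [p*0.358200 + (1-p)*0.063300] = 0.195975


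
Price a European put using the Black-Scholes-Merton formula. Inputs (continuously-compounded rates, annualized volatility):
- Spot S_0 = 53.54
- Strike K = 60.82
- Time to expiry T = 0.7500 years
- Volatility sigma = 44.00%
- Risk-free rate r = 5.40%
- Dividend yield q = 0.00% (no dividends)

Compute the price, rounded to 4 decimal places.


Answer: Price = 11.1073

Derivation:
d1 = (ln(S/K) + (r - q + 0.5*sigma^2) * T) / (sigma * sqrt(T)) = -0.03776302
d2 = d1 - sigma * sqrt(T) = -0.41881420
exp(-rT) = 0.96030916; exp(-qT) = 1.00000000
P = K * exp(-rT) * N(-d2) - S_0 * exp(-qT) * N(-d1)
N(-d1) = 0.51506169; N(-d2) = 0.66232404
P = 60.8200 * 0.96030916 * 0.66232404 - 53.5400 * 1.00000000 * 0.51506169 = 11.1073


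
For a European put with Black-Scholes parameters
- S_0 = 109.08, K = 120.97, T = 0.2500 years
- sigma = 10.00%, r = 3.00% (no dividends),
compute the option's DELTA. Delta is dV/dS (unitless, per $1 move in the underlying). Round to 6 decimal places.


d1 = -1.8942204599; d2 = -1.9442204599
phi(d1) = 0.0663392130; exp(-qT) = 1.0000000000; exp(-rT) = 0.9925280548
N(-d1) = 0.9709021233
Delta = -exp(-qT) * N(-d1) = -1.0000000000 * 0.9709021233 = -0.970902

Answer: Delta = -0.970902


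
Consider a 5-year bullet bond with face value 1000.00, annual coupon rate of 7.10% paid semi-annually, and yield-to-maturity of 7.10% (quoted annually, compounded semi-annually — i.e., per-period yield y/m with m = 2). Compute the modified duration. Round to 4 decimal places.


Answer: Modified duration = 4.1478

Derivation:
Coupon per period c = face * coupon_rate / m = 35.500000
Periods per year m = 2; per-period yield y/m = 0.035500
Number of cashflows N = 10
Cashflows (t years, CF_t, discount factor 1/(1+y/m)^(m*t), PV):
  t = 0.5000: CF_t = 35.500000, DF = 0.965717, PV = 34.282955
  t = 1.0000: CF_t = 35.500000, DF = 0.932609, PV = 33.107634
  t = 1.5000: CF_t = 35.500000, DF = 0.900637, PV = 31.972607
  t = 2.0000: CF_t = 35.500000, DF = 0.869760, PV = 30.876491
  t = 2.5000: CF_t = 35.500000, DF = 0.839942, PV = 29.817954
  t = 3.0000: CF_t = 35.500000, DF = 0.811147, PV = 28.795706
  t = 3.5000: CF_t = 35.500000, DF = 0.783338, PV = 27.808504
  t = 4.0000: CF_t = 35.500000, DF = 0.756483, PV = 26.855147
  t = 4.5000: CF_t = 35.500000, DF = 0.730549, PV = 25.934473
  t = 5.0000: CF_t = 1035.500000, DF = 0.705503, PV = 730.548530
Price P = sum_t PV_t = 1000.000000
First compute Macaulay numerator sum_t t * PV_t:
  t * PV_t at t = 0.5000: 17.141478
  t * PV_t at t = 1.0000: 33.107634
  t * PV_t at t = 1.5000: 47.958910
  t * PV_t at t = 2.0000: 61.752982
  t * PV_t at t = 2.5000: 74.544884
  t * PV_t at t = 3.0000: 86.387119
  t * PV_t at t = 3.5000: 97.329765
  t * PV_t at t = 4.0000: 107.420586
  t * PV_t at t = 4.5000: 116.705128
  t * PV_t at t = 5.0000: 3652.742648
Macaulay duration D = 4295.091133 / 1000.000000 = 4.295091
Modified duration = D / (1 + y/m) = 4.295091 / (1 + 0.035500) = 4.147843


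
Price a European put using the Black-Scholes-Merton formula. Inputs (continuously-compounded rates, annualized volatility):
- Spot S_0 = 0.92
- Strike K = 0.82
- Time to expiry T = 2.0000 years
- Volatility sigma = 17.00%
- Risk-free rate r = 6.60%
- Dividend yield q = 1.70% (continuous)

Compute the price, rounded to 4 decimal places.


Answer: Price = 0.0197

Derivation:
d1 = (ln(S/K) + (r - q + 0.5*sigma^2) * T) / (sigma * sqrt(T)) = 1.00645973
d2 = d1 - sigma * sqrt(T) = 0.76604342
exp(-rT) = 0.87634100; exp(-qT) = 0.96657150
P = K * exp(-rT) * N(-d2) - S_0 * exp(-qT) * N(-d1)
N(-d1) = 0.15709724; N(-d2) = 0.22182523
P = 0.8200 * 0.87634100 * 0.22182523 - 0.9200 * 0.96657150 * 0.15709724 = 0.0197


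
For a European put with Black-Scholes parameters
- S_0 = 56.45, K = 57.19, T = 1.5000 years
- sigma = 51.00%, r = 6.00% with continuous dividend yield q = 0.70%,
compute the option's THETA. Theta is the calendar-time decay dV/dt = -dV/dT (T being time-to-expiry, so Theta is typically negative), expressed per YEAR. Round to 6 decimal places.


d1 = 0.4187366416; d2 = -0.2058832428
phi(d1) = 0.3654562446; exp(-qT) = 0.9895549326; exp(-rT) = 0.9139311853
Theta = -S*exp(-qT)*phi(d1)*sigma/(2*sqrt(T)) + r*K*exp(-rT)*N(-d2) - q*S*exp(-qT)*N(-d1)
N(-d1) = 0.3377043068; N(-d2) = 0.5815589423; sqrt(T) = 1.2247448714
Term 1 = -56.4500 * 0.9895549326 * 0.3654562446 * 0.5100 / (2 * 1.2247448714) = -4.2504390436
Term 2 = 0.0600 * 57.1900 * 0.9139311853 * 0.5815589423 = 1.8238057542
Term 3 = -0.0070 * 56.4500 * 0.9895549326 * 0.3377043068 = -0.1320500268
Theta = -4.2504390436 + (1.8238057542) + (-0.1320500268) = -2.558683

Answer: Theta = -2.558683


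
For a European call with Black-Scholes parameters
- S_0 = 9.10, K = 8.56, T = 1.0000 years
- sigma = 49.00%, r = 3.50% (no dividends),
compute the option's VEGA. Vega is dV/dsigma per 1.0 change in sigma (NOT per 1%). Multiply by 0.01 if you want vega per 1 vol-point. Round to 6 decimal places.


d1 = 0.4412739252; d2 = -0.0487260748
phi(d1) = 0.3619316592; exp(-qT) = 1.0000000000; exp(-rT) = 0.9656054163
Vega = S * exp(-qT) * phi(d1) * sqrt(T) = 9.1000 * 1.0000000000 * 0.3619316592 * 1.0000000000 = 3.293578

Answer: Vega = 3.293578


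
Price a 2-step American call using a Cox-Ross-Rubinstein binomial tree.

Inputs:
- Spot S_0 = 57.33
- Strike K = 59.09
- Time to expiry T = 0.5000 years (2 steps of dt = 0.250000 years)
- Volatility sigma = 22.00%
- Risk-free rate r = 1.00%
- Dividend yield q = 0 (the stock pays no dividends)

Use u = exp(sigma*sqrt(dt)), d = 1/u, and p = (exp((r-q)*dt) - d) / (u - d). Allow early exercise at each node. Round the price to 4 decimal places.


dt = T/N = 0.250000
u = exp(sigma*sqrt(dt)) = 1.116278; d = 1/u = 0.895834
p = (exp((r-q)*dt) - d) / (u - d) = 0.483883
Discount per step: exp(-r*dt) = 0.997503
Stock lattice S(k, i) with i counting down-moves:
  k=0: S(0,0) = 57.3300
  k=1: S(1,0) = 63.9962; S(1,1) = 51.3582
  k=2: S(2,0) = 71.4376; S(2,1) = 57.3300; S(2,2) = 46.0084
Terminal payoffs V(N, i) = max(S_T - K, 0):
  V(2,0) = 12.347579; V(2,1) = 0.000000; V(2,2) = 0.000000
Backward induction: V(k, i) = exp(-r*dt) * [p * V(k+1, i) + (1-p) * V(k+1, i+1)]; then take max(V_cont, immediate exercise) for American.
  V(1,0) = exp(-r*dt) * [p*12.347579 + (1-p)*0.000000] = 5.959861; exercise = 4.906222; V(1,0) = max -> 5.959861
  V(1,1) = exp(-r*dt) * [p*0.000000 + (1-p)*0.000000] = 0.000000; exercise = 0.000000; V(1,1) = max -> 0.000000
  V(0,0) = exp(-r*dt) * [p*5.959861 + (1-p)*0.000000] = 2.876672; exercise = 0.000000; V(0,0) = max -> 2.876672

Answer: Price = V(0,0) = 2.8767


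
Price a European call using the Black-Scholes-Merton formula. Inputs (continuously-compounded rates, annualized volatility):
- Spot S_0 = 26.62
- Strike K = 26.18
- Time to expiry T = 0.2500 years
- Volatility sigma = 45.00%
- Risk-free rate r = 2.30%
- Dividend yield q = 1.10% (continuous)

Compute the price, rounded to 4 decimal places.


Answer: Price = 2.6222

Derivation:
d1 = (ln(S/K) + (r - q + 0.5*sigma^2) * T) / (sigma * sqrt(T)) = 0.19990912
d2 = d1 - sigma * sqrt(T) = -0.02509088
exp(-rT) = 0.99426650; exp(-qT) = 0.99725378
C = S_0 * exp(-qT) * N(d1) - K * exp(-rT) * N(d2)
N(d1) = 0.57922417; N(d2) = 0.48999124
C = 26.6200 * 0.99725378 * 0.57922417 - 26.1800 * 0.99426650 * 0.48999124 = 2.6222


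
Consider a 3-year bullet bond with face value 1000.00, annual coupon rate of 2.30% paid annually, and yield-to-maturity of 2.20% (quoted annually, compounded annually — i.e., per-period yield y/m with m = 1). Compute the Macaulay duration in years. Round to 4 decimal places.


Answer: Macaulay duration = 2.9332 years

Derivation:
Coupon per period c = face * coupon_rate / m = 23.000000
Periods per year m = 1; per-period yield y/m = 0.022000
Number of cashflows N = 3
Cashflows (t years, CF_t, discount factor 1/(1+y/m)^(m*t), PV):
  t = 1.0000: CF_t = 23.000000, DF = 0.978474, PV = 22.504892
  t = 2.0000: CF_t = 23.000000, DF = 0.957411, PV = 22.020443
  t = 3.0000: CF_t = 1023.000000, DF = 0.936801, PV = 958.347350
Price P = sum_t PV_t = 1002.872685
Macaulay numerator sum_t t * PV_t:
  t * PV_t at t = 1.0000: 22.504892
  t * PV_t at t = 2.0000: 44.040885
  t * PV_t at t = 3.0000: 2875.042050
Macaulay duration D = (sum_t t * PV_t) / P = 2941.587828 / 1002.872685 = 2.933162


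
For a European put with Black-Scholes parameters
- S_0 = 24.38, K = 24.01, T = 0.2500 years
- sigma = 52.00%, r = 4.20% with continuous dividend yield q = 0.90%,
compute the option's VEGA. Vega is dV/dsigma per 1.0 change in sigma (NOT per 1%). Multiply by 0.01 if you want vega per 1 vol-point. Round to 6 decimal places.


d1 = 0.2205488993; d2 = -0.0394511007
phi(d1) = 0.3893566795; exp(-qT) = 0.9977525294; exp(-rT) = 0.9895549326
Vega = S * exp(-qT) * phi(d1) * sqrt(T) = 24.3800 * 0.9977525294 * 0.3893566795 * 0.5000000000 = 4.735591

Answer: Vega = 4.735591


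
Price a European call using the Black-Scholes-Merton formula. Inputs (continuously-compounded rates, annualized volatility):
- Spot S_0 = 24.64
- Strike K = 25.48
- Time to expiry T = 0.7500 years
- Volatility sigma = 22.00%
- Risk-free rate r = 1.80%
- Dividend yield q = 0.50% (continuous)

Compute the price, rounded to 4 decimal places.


Answer: Price = 1.6048

Derivation:
d1 = (ln(S/K) + (r - q + 0.5*sigma^2) * T) / (sigma * sqrt(T)) = -0.02951148
d2 = d1 - sigma * sqrt(T) = -0.22003707
exp(-rT) = 0.98659072; exp(-qT) = 0.99625702
C = S_0 * exp(-qT) * N(d1) - K * exp(-rT) * N(d2)
N(d1) = 0.48822833; N(d2) = 0.41292114
C = 24.6400 * 0.99625702 * 0.48822833 - 25.4800 * 0.98659072 * 0.41292114 = 1.6048


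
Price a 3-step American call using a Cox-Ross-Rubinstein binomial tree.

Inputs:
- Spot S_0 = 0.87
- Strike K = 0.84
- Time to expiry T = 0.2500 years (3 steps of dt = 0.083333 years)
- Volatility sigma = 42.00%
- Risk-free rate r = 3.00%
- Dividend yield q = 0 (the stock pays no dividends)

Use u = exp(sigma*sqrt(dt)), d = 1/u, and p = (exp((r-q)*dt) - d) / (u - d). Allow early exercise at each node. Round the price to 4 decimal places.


dt = T/N = 0.083333
u = exp(sigma*sqrt(dt)) = 1.128900; d = 1/u = 0.885818
p = (exp((r-q)*dt) - d) / (u - d) = 0.480024
Discount per step: exp(-r*dt) = 0.997503
Stock lattice S(k, i) with i counting down-moves:
  k=0: S(0,0) = 0.8700
  k=1: S(1,0) = 0.9821; S(1,1) = 0.7707
  k=2: S(2,0) = 1.1087; S(2,1) = 0.8700; S(2,2) = 0.6827
  k=3: S(3,0) = 1.2517; S(3,1) = 0.9821; S(3,2) = 0.7707; S(3,3) = 0.6047
Terminal payoffs V(N, i) = max(S_T - K, 0):
  V(3,0) = 0.411657; V(3,1) = 0.142143; V(3,2) = 0.000000; V(3,3) = 0.000000
Backward induction: V(k, i) = exp(-r*dt) * [p * V(k+1, i) + (1-p) * V(k+1, i+1)]; then take max(V_cont, immediate exercise) for American.
  V(2,0) = exp(-r*dt) * [p*0.411657 + (1-p)*0.142143] = 0.270838; exercise = 0.268741; V(2,0) = max -> 0.270838
  V(2,1) = exp(-r*dt) * [p*0.142143 + (1-p)*0.000000] = 0.068062; exercise = 0.030000; V(2,1) = max -> 0.068062
  V(2,2) = exp(-r*dt) * [p*0.000000 + (1-p)*0.000000] = 0.000000; exercise = 0.000000; V(2,2) = max -> 0.000000
  V(1,0) = exp(-r*dt) * [p*0.270838 + (1-p)*0.068062] = 0.164986; exercise = 0.142143; V(1,0) = max -> 0.164986
  V(1,1) = exp(-r*dt) * [p*0.068062 + (1-p)*0.000000] = 0.032590; exercise = 0.000000; V(1,1) = max -> 0.032590
  V(0,0) = exp(-r*dt) * [p*0.164986 + (1-p)*0.032590] = 0.095903; exercise = 0.030000; V(0,0) = max -> 0.095903

Answer: Price = V(0,0) = 0.0959


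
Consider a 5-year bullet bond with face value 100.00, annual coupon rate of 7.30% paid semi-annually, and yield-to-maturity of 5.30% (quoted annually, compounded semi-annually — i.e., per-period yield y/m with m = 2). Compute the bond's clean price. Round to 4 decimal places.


Answer: Price = 108.6846

Derivation:
Coupon per period c = face * coupon_rate / m = 3.650000
Periods per year m = 2; per-period yield y/m = 0.026500
Number of cashflows N = 10
Cashflows (t years, CF_t, discount factor 1/(1+y/m)^(m*t), PV):
  t = 0.5000: CF_t = 3.650000, DF = 0.974184, PV = 3.555772
  t = 1.0000: CF_t = 3.650000, DF = 0.949035, PV = 3.463977
  t = 1.5000: CF_t = 3.650000, DF = 0.924535, PV = 3.374551
  t = 2.0000: CF_t = 3.650000, DF = 0.900667, PV = 3.287434
  t = 2.5000: CF_t = 3.650000, DF = 0.877415, PV = 3.202566
  t = 3.0000: CF_t = 3.650000, DF = 0.854764, PV = 3.119889
  t = 3.5000: CF_t = 3.650000, DF = 0.832698, PV = 3.039346
  t = 4.0000: CF_t = 3.650000, DF = 0.811201, PV = 2.960883
  t = 4.5000: CF_t = 3.650000, DF = 0.790259, PV = 2.884445
  t = 5.0000: CF_t = 103.650000, DF = 0.769858, PV = 79.795752
Price P = sum_t PV_t = 108.684615


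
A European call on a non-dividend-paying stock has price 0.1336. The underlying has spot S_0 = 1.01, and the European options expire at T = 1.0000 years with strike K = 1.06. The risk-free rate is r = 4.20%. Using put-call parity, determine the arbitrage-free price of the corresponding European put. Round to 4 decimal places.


Answer: Put price = 0.1400

Derivation:
Put-call parity: C - P = S_0 * exp(-qT) - K * exp(-rT).
S_0 * exp(-qT) = 1.0100 * 1.00000000 = 1.01000000
K * exp(-rT) = 1.0600 * 0.95886978 = 1.01640197
P = C - S*exp(-qT) + K*exp(-rT)
P = 0.1336 - 1.01000000 + 1.01640197 = 0.1400


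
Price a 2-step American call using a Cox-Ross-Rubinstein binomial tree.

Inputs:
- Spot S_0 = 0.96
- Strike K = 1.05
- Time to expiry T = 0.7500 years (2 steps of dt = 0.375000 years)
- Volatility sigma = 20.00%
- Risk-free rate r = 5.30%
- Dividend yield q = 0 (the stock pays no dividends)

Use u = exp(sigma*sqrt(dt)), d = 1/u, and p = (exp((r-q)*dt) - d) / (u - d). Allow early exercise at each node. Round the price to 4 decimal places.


dt = T/N = 0.375000
u = exp(sigma*sqrt(dt)) = 1.130290; d = 1/u = 0.884728
p = (exp((r-q)*dt) - d) / (u - d) = 0.551166
Discount per step: exp(-r*dt) = 0.980321
Stock lattice S(k, i) with i counting down-moves:
  k=0: S(0,0) = 0.9600
  k=1: S(1,0) = 1.0851; S(1,1) = 0.8493
  k=2: S(2,0) = 1.2265; S(2,1) = 0.9600; S(2,2) = 0.7514
Terminal payoffs V(N, i) = max(S_T - K, 0):
  V(2,0) = 0.176454; V(2,1) = 0.000000; V(2,2) = 0.000000
Backward induction: V(k, i) = exp(-r*dt) * [p * V(k+1, i) + (1-p) * V(k+1, i+1)]; then take max(V_cont, immediate exercise) for American.
  V(1,0) = exp(-r*dt) * [p*0.176454 + (1-p)*0.000000] = 0.095342; exercise = 0.035079; V(1,0) = max -> 0.095342
  V(1,1) = exp(-r*dt) * [p*0.000000 + (1-p)*0.000000] = 0.000000; exercise = 0.000000; V(1,1) = max -> 0.000000
  V(0,0) = exp(-r*dt) * [p*0.095342 + (1-p)*0.000000] = 0.051515; exercise = 0.000000; V(0,0) = max -> 0.051515

Answer: Price = V(0,0) = 0.0515


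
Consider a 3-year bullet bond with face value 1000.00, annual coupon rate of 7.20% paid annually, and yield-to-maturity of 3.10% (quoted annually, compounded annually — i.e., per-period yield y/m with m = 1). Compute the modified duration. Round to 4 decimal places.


Coupon per period c = face * coupon_rate / m = 72.000000
Periods per year m = 1; per-period yield y/m = 0.031000
Number of cashflows N = 3
Cashflows (t years, CF_t, discount factor 1/(1+y/m)^(m*t), PV):
  t = 1.0000: CF_t = 72.000000, DF = 0.969932, PV = 69.835112
  t = 2.0000: CF_t = 72.000000, DF = 0.940768, PV = 67.735317
  t = 3.0000: CF_t = 1072.000000, DF = 0.912481, PV = 978.180024
Price P = sum_t PV_t = 1115.750452
First compute Macaulay numerator sum_t t * PV_t:
  t * PV_t at t = 1.0000: 69.835112
  t * PV_t at t = 2.0000: 135.470633
  t * PV_t at t = 3.0000: 2934.540071
Macaulay duration D = 3139.845816 / 1115.750452 = 2.814111
Modified duration = D / (1 + y/m) = 2.814111 / (1 + 0.031000) = 2.729497

Answer: Modified duration = 2.7295


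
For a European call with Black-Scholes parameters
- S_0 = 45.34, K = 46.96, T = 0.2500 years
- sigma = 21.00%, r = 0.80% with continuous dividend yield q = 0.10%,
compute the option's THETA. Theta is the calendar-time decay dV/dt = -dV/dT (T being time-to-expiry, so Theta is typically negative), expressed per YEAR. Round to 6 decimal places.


d1 = -0.2651812423; d2 = -0.3701812423
phi(d1) = 0.3851589862; exp(-qT) = 0.9997500312; exp(-rT) = 0.9980019987
Theta = -S*exp(-qT)*phi(d1)*sigma/(2*sqrt(T)) - r*K*exp(-rT)*N(d2) + q*S*exp(-qT)*N(d1)
N(d1) = 0.3954349221; N(d2) = 0.3556237260; sqrt(T) = 0.5000000000
Term 1 = -45.3400 * 0.9997500312 * 0.3851589862 * 0.2100 / (2 * 0.5000000000) = -3.6663360724
Term 2 = -0.0080 * 46.9600 * 0.9980019987 * 0.3556237260 = -0.1333337870
Term 3 = 0.0010 * 45.3400 * 0.9997500312 * 0.3954349221 = 0.0179245377
Theta = -3.6663360724 + (-0.1333337870) + (0.0179245377) = -3.781745

Answer: Theta = -3.781745


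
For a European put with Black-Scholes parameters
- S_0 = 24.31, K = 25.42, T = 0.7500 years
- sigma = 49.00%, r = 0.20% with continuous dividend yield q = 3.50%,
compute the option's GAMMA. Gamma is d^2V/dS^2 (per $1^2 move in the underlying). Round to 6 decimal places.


Answer: Gamma = 0.037626

Derivation:
d1 = 0.0486365112; d2 = -0.3757159367
phi(d1) = 0.3984707083; exp(-qT) = 0.9740915363; exp(-rT) = 0.9985011244
Gamma = exp(-qT) * phi(d1) / (S * sigma * sqrt(T)) = 0.9740915363 * 0.3984707083 / (24.3100 * 0.4900 * 0.8660254038) = 0.037626


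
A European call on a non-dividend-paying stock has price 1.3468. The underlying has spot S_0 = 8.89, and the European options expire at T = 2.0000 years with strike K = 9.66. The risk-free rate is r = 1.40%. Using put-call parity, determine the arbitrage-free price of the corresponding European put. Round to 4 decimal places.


Answer: Put price = 1.8501

Derivation:
Put-call parity: C - P = S_0 * exp(-qT) - K * exp(-rT).
S_0 * exp(-qT) = 8.8900 * 1.00000000 = 8.89000000
K * exp(-rT) = 9.6600 * 0.97238837 = 9.39327162
P = C - S*exp(-qT) + K*exp(-rT)
P = 1.3468 - 8.89000000 + 9.39327162 = 1.8501


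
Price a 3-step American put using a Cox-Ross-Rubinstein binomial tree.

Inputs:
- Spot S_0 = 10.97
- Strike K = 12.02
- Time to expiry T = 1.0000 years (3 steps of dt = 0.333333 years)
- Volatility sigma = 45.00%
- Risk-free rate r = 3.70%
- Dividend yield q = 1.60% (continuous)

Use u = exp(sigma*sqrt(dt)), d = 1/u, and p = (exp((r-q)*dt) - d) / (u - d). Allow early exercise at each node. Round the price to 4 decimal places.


Answer: Price = V(0,0) = 2.5647

Derivation:
dt = T/N = 0.333333
u = exp(sigma*sqrt(dt)) = 1.296681; d = 1/u = 0.771200
p = (exp((r-q)*dt) - d) / (u - d) = 0.448779
Discount per step: exp(-r*dt) = 0.987742
Stock lattice S(k, i) with i counting down-moves:
  k=0: S(0,0) = 10.9700
  k=1: S(1,0) = 14.2246; S(1,1) = 8.4601
  k=2: S(2,0) = 18.4447; S(2,1) = 10.9700; S(2,2) = 6.5244
  k=3: S(3,0) = 23.9169; S(3,1) = 14.2246; S(3,2) = 8.4601; S(3,3) = 5.0316
Terminal payoffs V(N, i) = max(K - S_T, 0):
  V(3,0) = 0.000000; V(3,1) = 0.000000; V(3,2) = 3.559937; V(3,3) = 6.988383
Backward induction: V(k, i) = exp(-r*dt) * [p * V(k+1, i) + (1-p) * V(k+1, i+1)]; then take max(V_cont, immediate exercise) for American.
  V(2,0) = exp(-r*dt) * [p*0.000000 + (1-p)*0.000000] = 0.000000; exercise = 0.000000; V(2,0) = max -> 0.000000
  V(2,1) = exp(-r*dt) * [p*0.000000 + (1-p)*3.559937] = 1.938259; exercise = 1.050000; V(2,1) = max -> 1.938259
  V(2,2) = exp(-r*dt) * [p*3.559937 + (1-p)*6.988383] = 5.382968; exercise = 5.495600; V(2,2) = max -> 5.495600
  V(1,0) = exp(-r*dt) * [p*0.000000 + (1-p)*1.938259] = 1.055313; exercise = 0.000000; V(1,0) = max -> 1.055313
  V(1,1) = exp(-r*dt) * [p*1.938259 + (1-p)*5.495600] = 3.851346; exercise = 3.559937; V(1,1) = max -> 3.851346
  V(0,0) = exp(-r*dt) * [p*1.055313 + (1-p)*3.851346] = 2.564718; exercise = 1.050000; V(0,0) = max -> 2.564718


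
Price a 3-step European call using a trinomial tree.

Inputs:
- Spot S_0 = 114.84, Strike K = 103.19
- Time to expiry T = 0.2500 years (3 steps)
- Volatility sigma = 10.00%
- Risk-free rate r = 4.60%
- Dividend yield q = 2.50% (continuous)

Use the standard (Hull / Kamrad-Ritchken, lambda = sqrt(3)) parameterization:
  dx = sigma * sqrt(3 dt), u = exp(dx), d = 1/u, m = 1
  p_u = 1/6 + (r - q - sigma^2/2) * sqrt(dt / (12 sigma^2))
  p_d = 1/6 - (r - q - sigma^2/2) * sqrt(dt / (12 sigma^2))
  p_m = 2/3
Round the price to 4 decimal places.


dt = T/N = 0.083333; dx = sigma*sqrt(3*dt) = 0.050000
u = exp(dx) = 1.051271; d = 1/u = 0.951229
p_u = 0.180000, p_m = 0.666667, p_d = 0.153333
Discount per step: exp(-r*dt) = 0.996174
Stock lattice S(k, j) with j the centered position index:
  k=0: S(0,+0) = 114.8400
  k=1: S(1,-1) = 109.2392; S(1,+0) = 114.8400; S(1,+1) = 120.7280
  k=2: S(2,-2) = 103.9115; S(2,-1) = 109.2392; S(2,+0) = 114.8400; S(2,+1) = 120.7280; S(2,+2) = 126.9178
  k=3: S(3,-3) = 98.8437; S(3,-2) = 103.9115; S(3,-1) = 109.2392; S(3,+0) = 114.8400; S(3,+1) = 120.7280; S(3,+2) = 126.9178; S(3,+3) = 133.4250
Terminal payoffs V(N, j) = max(S_T - K, 0):
  V(3,-3) = 0.000000; V(3,-2) = 0.721529; V(3,-1) = 6.049187; V(3,+0) = 11.650000; V(3,+1) = 17.537973; V(3,+2) = 23.727828; V(3,+3) = 30.235044
Backward induction: V(k, j) = exp(-r*dt) * [p_u * V(k+1, j+1) + p_m * V(k+1, j) + p_d * V(k+1, j-1)]
  V(2,-2) = exp(-r*dt) * [p_u*6.049187 + p_m*0.721529 + p_d*0.000000] = 1.563867
  V(2,-1) = exp(-r*dt) * [p_u*11.650000 + p_m*6.049187 + p_d*0.721529] = 6.216550
  V(2,+0) = exp(-r*dt) * [p_u*17.537973 + p_m*11.650000 + p_d*6.049187] = 11.805702
  V(2,+1) = exp(-r*dt) * [p_u*23.727828 + p_m*17.537973 + p_d*11.650000] = 17.681415
  V(2,+2) = exp(-r*dt) * [p_u*30.235044 + p_m*23.727828 + p_d*17.537973] = 23.858383
  V(1,-1) = exp(-r*dt) * [p_u*11.805702 + p_m*6.216550 + p_d*1.563867] = 6.484282
  V(1,+0) = exp(-r*dt) * [p_u*17.681415 + p_m*11.805702 + p_d*6.216550] = 11.960391
  V(1,+1) = exp(-r*dt) * [p_u*23.858383 + p_m*17.681415 + p_d*11.805702] = 17.823871
  V(0,+0) = exp(-r*dt) * [p_u*17.823871 + p_m*11.960391 + p_d*6.484282] = 12.129561

Answer: Price = V(0,0) = 12.1296


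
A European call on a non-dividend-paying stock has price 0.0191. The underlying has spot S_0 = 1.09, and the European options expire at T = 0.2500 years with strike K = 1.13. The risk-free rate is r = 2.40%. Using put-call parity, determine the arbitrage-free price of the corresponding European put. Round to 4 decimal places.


Answer: Put price = 0.0523

Derivation:
Put-call parity: C - P = S_0 * exp(-qT) - K * exp(-rT).
S_0 * exp(-qT) = 1.0900 * 1.00000000 = 1.09000000
K * exp(-rT) = 1.1300 * 0.99401796 = 1.12324030
P = C - S*exp(-qT) + K*exp(-rT)
P = 0.0191 - 1.09000000 + 1.12324030 = 0.0523
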